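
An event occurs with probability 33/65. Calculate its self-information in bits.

Information content I(x) = -log₂(p(x))
I = -log₂(33/65) = -log₂(0.5077)
I = 0.9780 bits


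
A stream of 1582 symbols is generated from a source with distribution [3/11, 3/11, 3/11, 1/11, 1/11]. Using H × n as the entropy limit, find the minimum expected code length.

Entropy H = 2.1626 bits/symbol
Minimum bits = H × n = 2.1626 × 1582
= 3421.30 bits


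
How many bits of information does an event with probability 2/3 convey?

Information content I(x) = -log₂(p(x))
I = -log₂(2/3) = -log₂(0.6667)
I = 0.5850 bits


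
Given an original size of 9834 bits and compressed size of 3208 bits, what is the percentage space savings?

Space savings = (1 - Compressed/Original) × 100%
= (1 - 3208/9834) × 100%
= 67.38%


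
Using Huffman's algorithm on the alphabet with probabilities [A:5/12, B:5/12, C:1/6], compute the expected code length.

Huffman tree construction:
Combine smallest probabilities repeatedly
Resulting codes:
  A: 11 (length 2)
  B: 0 (length 1)
  C: 10 (length 2)
Average length = Σ p(s) × length(s) = 1.5833 bits


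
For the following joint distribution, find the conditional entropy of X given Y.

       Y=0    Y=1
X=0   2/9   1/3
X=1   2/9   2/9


H(X|Y) = Σ_y p(y) H(X|Y=y)
  p(Y=0) = 4/9, H(X|Y=0) = 1.0000
  p(Y=1) = 5/9, H(X|Y=1) = 0.9710
H(X|Y) = 0.4444×1.0000 + 0.5556×0.9710 = 0.9839 bits


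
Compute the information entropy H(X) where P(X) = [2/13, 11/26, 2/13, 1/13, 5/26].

H(X) = -Σ p(x) log₂ p(x)
  -2/13 × log₂(2/13) = 0.4155
  -11/26 × log₂(11/26) = 0.5250
  -2/13 × log₂(2/13) = 0.4155
  -1/13 × log₂(1/13) = 0.2846
  -5/26 × log₂(5/26) = 0.4574
H(X) = 2.0980 bits


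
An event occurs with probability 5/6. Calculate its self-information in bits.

Information content I(x) = -log₂(p(x))
I = -log₂(5/6) = -log₂(0.8333)
I = 0.2630 bits


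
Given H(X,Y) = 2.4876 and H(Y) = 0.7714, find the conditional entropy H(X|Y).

Chain rule: H(X,Y) = H(X|Y) + H(Y)
H(X|Y) = H(X,Y) - H(Y) = 2.4876 - 0.7714 = 1.7162 bits


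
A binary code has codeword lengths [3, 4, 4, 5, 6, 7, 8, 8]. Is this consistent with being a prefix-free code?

Kraft inequality: Σ 2^(-l_i) ≤ 1 for prefix-free code
Calculating: 2^(-3) + 2^(-4) + 2^(-4) + 2^(-5) + 2^(-6) + 2^(-7) + 2^(-8) + 2^(-8)
= 0.125 + 0.0625 + 0.0625 + 0.03125 + 0.015625 + 0.0078125 + 0.00390625 + 0.00390625
= 0.3125
Since 0.3125 ≤ 1, prefix-free code exists


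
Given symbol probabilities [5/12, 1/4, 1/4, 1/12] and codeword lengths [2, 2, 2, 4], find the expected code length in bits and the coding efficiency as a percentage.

Average length L = Σ p_i × l_i = 2.1667 bits
Entropy H = 1.8250 bits
Efficiency η = H/L × 100% = 84.23%


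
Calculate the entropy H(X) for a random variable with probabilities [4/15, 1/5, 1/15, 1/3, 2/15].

H(X) = -Σ p(x) log₂ p(x)
  -4/15 × log₂(4/15) = 0.5085
  -1/5 × log₂(1/5) = 0.4644
  -1/15 × log₂(1/15) = 0.2605
  -1/3 × log₂(1/3) = 0.5283
  -2/15 × log₂(2/15) = 0.3876
H(X) = 2.1493 bits


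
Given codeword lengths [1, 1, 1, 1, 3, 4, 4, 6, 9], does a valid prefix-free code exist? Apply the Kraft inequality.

Kraft inequality: Σ 2^(-l_i) ≤ 1 for prefix-free code
Calculating: 2^(-1) + 2^(-1) + 2^(-1) + 2^(-1) + 2^(-3) + 2^(-4) + 2^(-4) + 2^(-6) + 2^(-9)
= 0.5 + 0.5 + 0.5 + 0.5 + 0.125 + 0.0625 + 0.0625 + 0.015625 + 0.001953125
= 2.2676
Since 2.2676 > 1, prefix-free code does not exist


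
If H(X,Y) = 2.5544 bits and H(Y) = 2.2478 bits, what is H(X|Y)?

Chain rule: H(X,Y) = H(X|Y) + H(Y)
H(X|Y) = H(X,Y) - H(Y) = 2.5544 - 2.2478 = 0.3066 bits


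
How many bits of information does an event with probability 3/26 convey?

Information content I(x) = -log₂(p(x))
I = -log₂(3/26) = -log₂(0.1154)
I = 3.1155 bits


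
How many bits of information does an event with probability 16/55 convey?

Information content I(x) = -log₂(p(x))
I = -log₂(16/55) = -log₂(0.2909)
I = 1.7814 bits


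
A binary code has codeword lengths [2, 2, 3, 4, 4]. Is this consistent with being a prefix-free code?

Kraft inequality: Σ 2^(-l_i) ≤ 1 for prefix-free code
Calculating: 2^(-2) + 2^(-2) + 2^(-3) + 2^(-4) + 2^(-4)
= 0.25 + 0.25 + 0.125 + 0.0625 + 0.0625
= 0.7500
Since 0.7500 ≤ 1, prefix-free code exists


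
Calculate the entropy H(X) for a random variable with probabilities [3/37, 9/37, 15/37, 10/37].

H(X) = -Σ p(x) log₂ p(x)
  -3/37 × log₂(3/37) = 0.2939
  -9/37 × log₂(9/37) = 0.4961
  -15/37 × log₂(15/37) = 0.5281
  -10/37 × log₂(10/37) = 0.5101
H(X) = 1.8282 bits


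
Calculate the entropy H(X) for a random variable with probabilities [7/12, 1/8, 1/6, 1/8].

H(X) = -Σ p(x) log₂ p(x)
  -7/12 × log₂(7/12) = 0.4536
  -1/8 × log₂(1/8) = 0.3750
  -1/6 × log₂(1/6) = 0.4308
  -1/8 × log₂(1/8) = 0.3750
H(X) = 1.6344 bits


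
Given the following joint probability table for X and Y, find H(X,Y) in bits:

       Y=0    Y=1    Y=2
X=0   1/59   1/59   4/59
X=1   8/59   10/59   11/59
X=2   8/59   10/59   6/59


H(X,Y) = -Σ p(x,y) log₂ p(x,y)
  p(0,0)=1/59: -0.0169 × log₂(0.0169) = 0.0997
  p(0,1)=1/59: -0.0169 × log₂(0.0169) = 0.0997
  p(0,2)=4/59: -0.0678 × log₂(0.0678) = 0.2632
  p(1,0)=8/59: -0.1356 × log₂(0.1356) = 0.3909
  p(1,1)=10/59: -0.1695 × log₂(0.1695) = 0.4340
  p(1,2)=11/59: -0.1864 × log₂(0.1864) = 0.4518
  p(2,0)=8/59: -0.1356 × log₂(0.1356) = 0.3909
  p(2,1)=10/59: -0.1695 × log₂(0.1695) = 0.4340
  p(2,2)=6/59: -0.1017 × log₂(0.1017) = 0.3354
H(X,Y) = 2.8996 bits


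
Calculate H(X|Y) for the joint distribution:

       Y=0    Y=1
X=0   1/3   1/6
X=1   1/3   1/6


H(X|Y) = Σ_y p(y) H(X|Y=y)
  p(Y=0) = 2/3, H(X|Y=0) = 1.0000
  p(Y=1) = 1/3, H(X|Y=1) = 1.0000
H(X|Y) = 0.6667×1.0000 + 0.3333×1.0000 = 1.0000 bits


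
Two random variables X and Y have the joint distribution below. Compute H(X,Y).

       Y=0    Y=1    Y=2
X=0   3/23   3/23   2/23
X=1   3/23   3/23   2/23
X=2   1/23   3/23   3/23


H(X,Y) = -Σ p(x,y) log₂ p(x,y)
  p(0,0)=3/23: -0.1304 × log₂(0.1304) = 0.3833
  p(0,1)=3/23: -0.1304 × log₂(0.1304) = 0.3833
  p(0,2)=2/23: -0.0870 × log₂(0.0870) = 0.3064
  p(1,0)=3/23: -0.1304 × log₂(0.1304) = 0.3833
  p(1,1)=3/23: -0.1304 × log₂(0.1304) = 0.3833
  p(1,2)=2/23: -0.0870 × log₂(0.0870) = 0.3064
  p(2,0)=1/23: -0.0435 × log₂(0.0435) = 0.1967
  p(2,1)=3/23: -0.1304 × log₂(0.1304) = 0.3833
  p(2,2)=3/23: -0.1304 × log₂(0.1304) = 0.3833
H(X,Y) = 3.1092 bits


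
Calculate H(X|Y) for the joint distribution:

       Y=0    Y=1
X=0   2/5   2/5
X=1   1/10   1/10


H(X|Y) = Σ_y p(y) H(X|Y=y)
  p(Y=0) = 1/2, H(X|Y=0) = 0.7219
  p(Y=1) = 1/2, H(X|Y=1) = 0.7219
H(X|Y) = 0.5000×0.7219 + 0.5000×0.7219 = 0.7219 bits


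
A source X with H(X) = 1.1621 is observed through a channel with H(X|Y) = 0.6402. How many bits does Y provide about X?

I(X;Y) = H(X) - H(X|Y)
I(X;Y) = 1.1621 - 0.6402 = 0.5219 bits


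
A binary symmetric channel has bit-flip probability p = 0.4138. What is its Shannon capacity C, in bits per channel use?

For BSC with error probability p:
C = 1 - H(p) where H(p) is binary entropy
H(0.4138) = -0.4138 × log₂(0.4138) - 0.5862 × log₂(0.5862)
H(p) = 0.9785
C = 1 - 0.9785 = 0.0215 bits/use


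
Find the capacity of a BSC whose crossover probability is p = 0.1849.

For BSC with error probability p:
C = 1 - H(p) where H(p) is binary entropy
H(0.1849) = -0.1849 × log₂(0.1849) - 0.8151 × log₂(0.8151)
H(p) = 0.6907
C = 1 - 0.6907 = 0.3093 bits/use


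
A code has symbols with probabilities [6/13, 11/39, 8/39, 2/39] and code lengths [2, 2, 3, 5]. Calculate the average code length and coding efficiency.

Average length L = Σ p_i × l_i = 2.3590 bits
Entropy H = 1.7184 bits
Efficiency η = H/L × 100% = 72.85%


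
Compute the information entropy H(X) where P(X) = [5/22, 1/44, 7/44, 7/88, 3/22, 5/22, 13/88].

H(X) = -Σ p(x) log₂ p(x)
  -5/22 × log₂(5/22) = 0.4858
  -1/44 × log₂(1/44) = 0.1241
  -7/44 × log₂(7/44) = 0.4219
  -7/88 × log₂(7/88) = 0.2905
  -3/22 × log₂(3/22) = 0.3920
  -5/22 × log₂(5/22) = 0.4858
  -13/88 × log₂(13/88) = 0.4076
H(X) = 2.6076 bits


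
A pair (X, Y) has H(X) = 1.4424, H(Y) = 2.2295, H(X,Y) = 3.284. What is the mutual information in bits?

I(X;Y) = H(X) + H(Y) - H(X,Y)
I(X;Y) = 1.4424 + 2.2295 - 3.284 = 0.3879 bits


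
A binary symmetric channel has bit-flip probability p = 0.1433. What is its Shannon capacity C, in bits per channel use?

For BSC with error probability p:
C = 1 - H(p) where H(p) is binary entropy
H(0.1433) = -0.1433 × log₂(0.1433) - 0.8567 × log₂(0.8567)
H(p) = 0.5928
C = 1 - 0.5928 = 0.4072 bits/use


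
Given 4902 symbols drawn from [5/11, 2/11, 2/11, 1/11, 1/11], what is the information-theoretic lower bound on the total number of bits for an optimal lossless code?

Entropy H = 2.0404 bits/symbol
Minimum bits = H × n = 2.0404 × 4902
= 10001.91 bits


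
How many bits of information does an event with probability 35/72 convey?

Information content I(x) = -log₂(p(x))
I = -log₂(35/72) = -log₂(0.4861)
I = 1.0406 bits


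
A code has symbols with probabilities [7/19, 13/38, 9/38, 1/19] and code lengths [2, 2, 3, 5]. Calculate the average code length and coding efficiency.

Average length L = Σ p_i × l_i = 2.3947 bits
Entropy H = 1.7759 bits
Efficiency η = H/L × 100% = 74.16%


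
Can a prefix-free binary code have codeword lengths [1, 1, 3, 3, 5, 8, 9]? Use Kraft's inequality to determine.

Kraft inequality: Σ 2^(-l_i) ≤ 1 for prefix-free code
Calculating: 2^(-1) + 2^(-1) + 2^(-3) + 2^(-3) + 2^(-5) + 2^(-8) + 2^(-9)
= 0.5 + 0.5 + 0.125 + 0.125 + 0.03125 + 0.00390625 + 0.001953125
= 1.2871
Since 1.2871 > 1, prefix-free code does not exist


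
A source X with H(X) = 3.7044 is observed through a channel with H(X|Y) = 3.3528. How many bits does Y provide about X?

I(X;Y) = H(X) - H(X|Y)
I(X;Y) = 3.7044 - 3.3528 = 0.3516 bits


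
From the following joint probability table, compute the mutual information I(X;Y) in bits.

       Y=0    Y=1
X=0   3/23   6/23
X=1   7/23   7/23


H(X) = 0.9656, H(Y) = 0.9877, H(X,Y) = 1.9337
I(X;Y) = H(X) + H(Y) - H(X,Y) = 0.0197 bits


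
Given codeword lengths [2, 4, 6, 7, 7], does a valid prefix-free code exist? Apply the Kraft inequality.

Kraft inequality: Σ 2^(-l_i) ≤ 1 for prefix-free code
Calculating: 2^(-2) + 2^(-4) + 2^(-6) + 2^(-7) + 2^(-7)
= 0.25 + 0.0625 + 0.015625 + 0.0078125 + 0.0078125
= 0.3438
Since 0.3438 ≤ 1, prefix-free code exists


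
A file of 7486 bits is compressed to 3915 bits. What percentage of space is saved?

Space savings = (1 - Compressed/Original) × 100%
= (1 - 3915/7486) × 100%
= 47.70%


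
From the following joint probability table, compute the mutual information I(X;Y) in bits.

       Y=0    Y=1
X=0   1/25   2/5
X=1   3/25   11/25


H(X) = 0.9896, H(Y) = 0.6343, H(X,Y) = 1.6027
I(X;Y) = H(X) + H(Y) - H(X,Y) = 0.0212 bits


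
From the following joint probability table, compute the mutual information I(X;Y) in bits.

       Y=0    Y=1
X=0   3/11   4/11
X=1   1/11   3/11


H(X) = 0.9457, H(Y) = 0.9457, H(X,Y) = 1.8676
I(X;Y) = H(X) + H(Y) - H(X,Y) = 0.0237 bits


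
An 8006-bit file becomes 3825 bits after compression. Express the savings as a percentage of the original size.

Space savings = (1 - Compressed/Original) × 100%
= (1 - 3825/8006) × 100%
= 52.22%


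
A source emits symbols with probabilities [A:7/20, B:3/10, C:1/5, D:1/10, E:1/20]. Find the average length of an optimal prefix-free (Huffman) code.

Huffman tree construction:
Combine smallest probabilities repeatedly
Resulting codes:
  A: 11 (length 2)
  B: 10 (length 2)
  C: 01 (length 2)
  D: 001 (length 3)
  E: 000 (length 3)
Average length = Σ p(s) × length(s) = 2.1500 bits


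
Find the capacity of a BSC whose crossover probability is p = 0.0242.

For BSC with error probability p:
C = 1 - H(p) where H(p) is binary entropy
H(0.0242) = -0.0242 × log₂(0.0242) - 0.9758 × log₂(0.9758)
H(p) = 0.1644
C = 1 - 0.1644 = 0.8356 bits/use


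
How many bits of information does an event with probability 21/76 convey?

Information content I(x) = -log₂(p(x))
I = -log₂(21/76) = -log₂(0.2763)
I = 1.8556 bits


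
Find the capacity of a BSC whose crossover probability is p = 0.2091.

For BSC with error probability p:
C = 1 - H(p) where H(p) is binary entropy
H(0.2091) = -0.2091 × log₂(0.2091) - 0.7909 × log₂(0.7909)
H(p) = 0.7398
C = 1 - 0.7398 = 0.2602 bits/use


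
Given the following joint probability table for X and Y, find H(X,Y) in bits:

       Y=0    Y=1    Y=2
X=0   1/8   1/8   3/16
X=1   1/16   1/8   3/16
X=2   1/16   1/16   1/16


H(X,Y) = -Σ p(x,y) log₂ p(x,y)
  p(0,0)=1/8: -0.1250 × log₂(0.1250) = 0.3750
  p(0,1)=1/8: -0.1250 × log₂(0.1250) = 0.3750
  p(0,2)=3/16: -0.1875 × log₂(0.1875) = 0.4528
  p(1,0)=1/16: -0.0625 × log₂(0.0625) = 0.2500
  p(1,1)=1/8: -0.1250 × log₂(0.1250) = 0.3750
  p(1,2)=3/16: -0.1875 × log₂(0.1875) = 0.4528
  p(2,0)=1/16: -0.0625 × log₂(0.0625) = 0.2500
  p(2,1)=1/16: -0.0625 × log₂(0.0625) = 0.2500
  p(2,2)=1/16: -0.0625 × log₂(0.0625) = 0.2500
H(X,Y) = 3.0306 bits


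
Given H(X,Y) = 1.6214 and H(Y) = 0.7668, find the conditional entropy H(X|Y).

Chain rule: H(X,Y) = H(X|Y) + H(Y)
H(X|Y) = H(X,Y) - H(Y) = 1.6214 - 0.7668 = 0.8546 bits


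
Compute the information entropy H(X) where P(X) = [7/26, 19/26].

H(X) = -Σ p(x) log₂ p(x)
  -7/26 × log₂(7/26) = 0.5097
  -19/26 × log₂(19/26) = 0.3307
H(X) = 0.8404 bits


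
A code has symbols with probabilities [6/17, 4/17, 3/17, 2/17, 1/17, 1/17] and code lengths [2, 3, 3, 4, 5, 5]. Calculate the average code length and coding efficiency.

Average length L = Σ p_i × l_i = 3.0000 bits
Entropy H = 2.3072 bits
Efficiency η = H/L × 100% = 76.91%


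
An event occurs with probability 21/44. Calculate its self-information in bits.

Information content I(x) = -log₂(p(x))
I = -log₂(21/44) = -log₂(0.4773)
I = 1.0671 bits


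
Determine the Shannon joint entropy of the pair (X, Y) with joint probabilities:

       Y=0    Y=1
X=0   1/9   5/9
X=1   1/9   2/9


H(X,Y) = -Σ p(x,y) log₂ p(x,y)
  p(0,0)=1/9: -0.1111 × log₂(0.1111) = 0.3522
  p(0,1)=5/9: -0.5556 × log₂(0.5556) = 0.4711
  p(1,0)=1/9: -0.1111 × log₂(0.1111) = 0.3522
  p(1,1)=2/9: -0.2222 × log₂(0.2222) = 0.4822
H(X,Y) = 1.6577 bits


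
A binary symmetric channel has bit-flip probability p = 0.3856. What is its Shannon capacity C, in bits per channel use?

For BSC with error probability p:
C = 1 - H(p) where H(p) is binary entropy
H(0.3856) = -0.3856 × log₂(0.3856) - 0.6144 × log₂(0.6144)
H(p) = 0.9619
C = 1 - 0.9619 = 0.0381 bits/use


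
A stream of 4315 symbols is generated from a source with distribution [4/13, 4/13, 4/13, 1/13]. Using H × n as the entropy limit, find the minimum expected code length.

Entropy H = 1.8543 bits/symbol
Minimum bits = H × n = 1.8543 × 4315
= 8001.24 bits


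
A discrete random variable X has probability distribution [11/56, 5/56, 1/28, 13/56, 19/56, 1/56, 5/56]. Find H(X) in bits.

H(X) = -Σ p(x) log₂ p(x)
  -11/56 × log₂(11/56) = 0.4612
  -5/56 × log₂(5/56) = 0.3112
  -1/28 × log₂(1/28) = 0.1717
  -13/56 × log₂(13/56) = 0.4891
  -19/56 × log₂(19/56) = 0.5291
  -1/56 × log₂(1/56) = 0.1037
  -5/56 × log₂(5/56) = 0.3112
H(X) = 2.3772 bits


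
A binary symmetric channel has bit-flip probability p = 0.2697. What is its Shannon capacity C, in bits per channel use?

For BSC with error probability p:
C = 1 - H(p) where H(p) is binary entropy
H(0.2697) = -0.2697 × log₂(0.2697) - 0.7303 × log₂(0.7303)
H(p) = 0.8410
C = 1 - 0.8410 = 0.1590 bits/use


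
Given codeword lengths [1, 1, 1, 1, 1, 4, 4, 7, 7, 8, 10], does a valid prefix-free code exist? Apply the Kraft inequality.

Kraft inequality: Σ 2^(-l_i) ≤ 1 for prefix-free code
Calculating: 2^(-1) + 2^(-1) + 2^(-1) + 2^(-1) + 2^(-1) + 2^(-4) + 2^(-4) + 2^(-7) + 2^(-7) + 2^(-8) + 2^(-10)
= 0.5 + 0.5 + 0.5 + 0.5 + 0.5 + 0.0625 + 0.0625 + 0.0078125 + 0.0078125 + 0.00390625 + 0.0009765625
= 2.6455
Since 2.6455 > 1, prefix-free code does not exist


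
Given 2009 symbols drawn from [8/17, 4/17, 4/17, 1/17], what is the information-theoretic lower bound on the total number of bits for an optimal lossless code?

Entropy H = 1.7345 bits/symbol
Minimum bits = H × n = 1.7345 × 2009
= 3484.65 bits


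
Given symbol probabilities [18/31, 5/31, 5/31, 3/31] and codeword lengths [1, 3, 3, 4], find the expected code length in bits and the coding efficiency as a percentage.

Average length L = Σ p_i × l_i = 1.9355 bits
Entropy H = 1.6306 bits
Efficiency η = H/L × 100% = 84.25%


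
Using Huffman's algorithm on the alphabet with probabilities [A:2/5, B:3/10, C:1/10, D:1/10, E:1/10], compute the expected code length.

Huffman tree construction:
Combine smallest probabilities repeatedly
Resulting codes:
  A: 0 (length 1)
  B: 10 (length 2)
  C: 1110 (length 4)
  D: 1111 (length 4)
  E: 110 (length 3)
Average length = Σ p(s) × length(s) = 2.1000 bits


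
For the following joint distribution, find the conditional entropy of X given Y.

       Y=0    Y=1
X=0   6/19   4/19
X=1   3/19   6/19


H(X|Y) = Σ_y p(y) H(X|Y=y)
  p(Y=0) = 9/19, H(X|Y=0) = 0.9183
  p(Y=1) = 10/19, H(X|Y=1) = 0.9710
H(X|Y) = 0.4737×0.9183 + 0.5263×0.9710 = 0.9460 bits


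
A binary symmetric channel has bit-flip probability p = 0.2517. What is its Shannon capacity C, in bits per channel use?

For BSC with error probability p:
C = 1 - H(p) where H(p) is binary entropy
H(0.2517) = -0.2517 × log₂(0.2517) - 0.7483 × log₂(0.7483)
H(p) = 0.8140
C = 1 - 0.8140 = 0.1860 bits/use


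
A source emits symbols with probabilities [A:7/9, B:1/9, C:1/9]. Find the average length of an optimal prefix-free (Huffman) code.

Huffman tree construction:
Combine smallest probabilities repeatedly
Resulting codes:
  A: 1 (length 1)
  B: 00 (length 2)
  C: 01 (length 2)
Average length = Σ p(s) × length(s) = 1.2222 bits


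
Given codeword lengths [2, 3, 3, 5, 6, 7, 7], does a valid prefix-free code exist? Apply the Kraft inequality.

Kraft inequality: Σ 2^(-l_i) ≤ 1 for prefix-free code
Calculating: 2^(-2) + 2^(-3) + 2^(-3) + 2^(-5) + 2^(-6) + 2^(-7) + 2^(-7)
= 0.25 + 0.125 + 0.125 + 0.03125 + 0.015625 + 0.0078125 + 0.0078125
= 0.5625
Since 0.5625 ≤ 1, prefix-free code exists


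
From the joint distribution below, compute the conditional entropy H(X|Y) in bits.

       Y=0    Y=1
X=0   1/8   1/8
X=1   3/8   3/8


H(X|Y) = Σ_y p(y) H(X|Y=y)
  p(Y=0) = 1/2, H(X|Y=0) = 0.8113
  p(Y=1) = 1/2, H(X|Y=1) = 0.8113
H(X|Y) = 0.5000×0.8113 + 0.5000×0.8113 = 0.8113 bits


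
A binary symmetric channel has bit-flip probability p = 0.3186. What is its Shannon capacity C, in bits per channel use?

For BSC with error probability p:
C = 1 - H(p) where H(p) is binary entropy
H(0.3186) = -0.3186 × log₂(0.3186) - 0.6814 × log₂(0.6814)
H(p) = 0.9029
C = 1 - 0.9029 = 0.0971 bits/use


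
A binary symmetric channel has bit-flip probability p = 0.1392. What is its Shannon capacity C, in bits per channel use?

For BSC with error probability p:
C = 1 - H(p) where H(p) is binary entropy
H(0.1392) = -0.1392 × log₂(0.1392) - 0.8608 × log₂(0.8608)
H(p) = 0.5821
C = 1 - 0.5821 = 0.4179 bits/use


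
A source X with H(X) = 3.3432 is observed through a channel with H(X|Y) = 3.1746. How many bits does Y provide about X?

I(X;Y) = H(X) - H(X|Y)
I(X;Y) = 3.3432 - 3.1746 = 0.1686 bits


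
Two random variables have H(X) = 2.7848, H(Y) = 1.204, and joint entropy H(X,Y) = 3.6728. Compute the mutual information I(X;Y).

I(X;Y) = H(X) + H(Y) - H(X,Y)
I(X;Y) = 2.7848 + 1.204 - 3.6728 = 0.316 bits


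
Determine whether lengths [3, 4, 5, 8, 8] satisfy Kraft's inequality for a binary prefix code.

Kraft inequality: Σ 2^(-l_i) ≤ 1 for prefix-free code
Calculating: 2^(-3) + 2^(-4) + 2^(-5) + 2^(-8) + 2^(-8)
= 0.125 + 0.0625 + 0.03125 + 0.00390625 + 0.00390625
= 0.2266
Since 0.2266 ≤ 1, prefix-free code exists


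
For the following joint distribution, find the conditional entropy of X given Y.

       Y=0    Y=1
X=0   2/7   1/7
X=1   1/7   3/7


H(X|Y) = Σ_y p(y) H(X|Y=y)
  p(Y=0) = 3/7, H(X|Y=0) = 0.9183
  p(Y=1) = 4/7, H(X|Y=1) = 0.8113
H(X|Y) = 0.4286×0.9183 + 0.5714×0.8113 = 0.8571 bits


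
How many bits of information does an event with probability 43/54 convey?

Information content I(x) = -log₂(p(x))
I = -log₂(43/54) = -log₂(0.7963)
I = 0.3286 bits


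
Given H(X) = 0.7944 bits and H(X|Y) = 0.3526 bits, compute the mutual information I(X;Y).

I(X;Y) = H(X) - H(X|Y)
I(X;Y) = 0.7944 - 0.3526 = 0.4418 bits


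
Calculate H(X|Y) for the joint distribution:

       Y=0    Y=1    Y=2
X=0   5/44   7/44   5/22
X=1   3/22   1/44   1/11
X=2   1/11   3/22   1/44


H(X|Y) = Σ_y p(y) H(X|Y=y)
  p(Y=0) = 15/44, H(X|Y=0) = 1.5656
  p(Y=1) = 7/22, H(X|Y=1) = 1.2958
  p(Y=2) = 15/44, H(X|Y=2) = 1.1589
H(X|Y) = 0.3409×1.5656 + 0.3182×1.2958 + 0.3409×1.1589 = 1.3411 bits


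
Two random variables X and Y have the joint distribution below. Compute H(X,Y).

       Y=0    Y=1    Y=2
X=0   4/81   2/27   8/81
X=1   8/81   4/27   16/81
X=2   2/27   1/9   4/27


H(X,Y) = -Σ p(x,y) log₂ p(x,y)
  p(0,0)=4/81: -0.0494 × log₂(0.0494) = 0.2143
  p(0,1)=2/27: -0.0741 × log₂(0.0741) = 0.2781
  p(0,2)=8/81: -0.0988 × log₂(0.0988) = 0.3299
  p(1,0)=8/81: -0.0988 × log₂(0.0988) = 0.3299
  p(1,1)=4/27: -0.1481 × log₂(0.1481) = 0.4081
  p(1,2)=16/81: -0.1975 × log₂(0.1975) = 0.4622
  p(2,0)=2/27: -0.0741 × log₂(0.0741) = 0.2781
  p(2,1)=1/9: -0.1111 × log₂(0.1111) = 0.3522
  p(2,2)=4/27: -0.1481 × log₂(0.1481) = 0.4081
H(X,Y) = 3.0610 bits


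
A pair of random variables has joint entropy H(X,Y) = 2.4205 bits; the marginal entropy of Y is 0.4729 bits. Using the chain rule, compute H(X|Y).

Chain rule: H(X,Y) = H(X|Y) + H(Y)
H(X|Y) = H(X,Y) - H(Y) = 2.4205 - 0.4729 = 1.9476 bits


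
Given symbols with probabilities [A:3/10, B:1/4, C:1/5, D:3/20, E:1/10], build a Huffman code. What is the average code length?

Huffman tree construction:
Combine smallest probabilities repeatedly
Resulting codes:
  A: 11 (length 2)
  B: 01 (length 2)
  C: 00 (length 2)
  D: 101 (length 3)
  E: 100 (length 3)
Average length = Σ p(s) × length(s) = 2.2500 bits


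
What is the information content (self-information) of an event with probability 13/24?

Information content I(x) = -log₂(p(x))
I = -log₂(13/24) = -log₂(0.5417)
I = 0.8845 bits


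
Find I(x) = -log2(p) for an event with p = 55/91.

Information content I(x) = -log₂(p(x))
I = -log₂(55/91) = -log₂(0.6044)
I = 0.7264 bits


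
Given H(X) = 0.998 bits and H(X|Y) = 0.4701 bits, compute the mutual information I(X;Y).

I(X;Y) = H(X) - H(X|Y)
I(X;Y) = 0.998 - 0.4701 = 0.5279 bits


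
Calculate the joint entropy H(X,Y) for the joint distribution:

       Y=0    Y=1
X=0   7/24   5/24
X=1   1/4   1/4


H(X,Y) = -Σ p(x,y) log₂ p(x,y)
  p(0,0)=7/24: -0.2917 × log₂(0.2917) = 0.5185
  p(0,1)=5/24: -0.2083 × log₂(0.2083) = 0.4715
  p(1,0)=1/4: -0.2500 × log₂(0.2500) = 0.5000
  p(1,1)=1/4: -0.2500 × log₂(0.2500) = 0.5000
H(X,Y) = 1.9899 bits


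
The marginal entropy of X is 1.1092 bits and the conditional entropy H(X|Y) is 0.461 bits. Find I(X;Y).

I(X;Y) = H(X) - H(X|Y)
I(X;Y) = 1.1092 - 0.461 = 0.6482 bits


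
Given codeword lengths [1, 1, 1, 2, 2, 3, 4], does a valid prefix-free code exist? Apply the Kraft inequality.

Kraft inequality: Σ 2^(-l_i) ≤ 1 for prefix-free code
Calculating: 2^(-1) + 2^(-1) + 2^(-1) + 2^(-2) + 2^(-2) + 2^(-3) + 2^(-4)
= 0.5 + 0.5 + 0.5 + 0.25 + 0.25 + 0.125 + 0.0625
= 2.1875
Since 2.1875 > 1, prefix-free code does not exist


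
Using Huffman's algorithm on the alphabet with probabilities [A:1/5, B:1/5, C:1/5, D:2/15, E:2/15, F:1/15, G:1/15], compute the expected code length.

Huffman tree construction:
Combine smallest probabilities repeatedly
Resulting codes:
  A: 111 (length 3)
  B: 00 (length 2)
  C: 01 (length 2)
  D: 100 (length 3)
  E: 101 (length 3)
  F: 1100 (length 4)
  G: 1101 (length 4)
Average length = Σ p(s) × length(s) = 2.7333 bits


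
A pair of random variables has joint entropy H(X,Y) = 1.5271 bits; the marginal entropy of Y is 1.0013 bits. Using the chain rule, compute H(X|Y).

Chain rule: H(X,Y) = H(X|Y) + H(Y)
H(X|Y) = H(X,Y) - H(Y) = 1.5271 - 1.0013 = 0.5258 bits


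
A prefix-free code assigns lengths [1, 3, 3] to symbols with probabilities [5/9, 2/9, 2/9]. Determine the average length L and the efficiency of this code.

Average length L = Σ p_i × l_i = 1.8889 bits
Entropy H = 1.4355 bits
Efficiency η = H/L × 100% = 76.00%


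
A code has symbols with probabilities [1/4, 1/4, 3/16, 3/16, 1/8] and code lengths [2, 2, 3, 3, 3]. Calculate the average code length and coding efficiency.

Average length L = Σ p_i × l_i = 2.5000 bits
Entropy H = 2.2806 bits
Efficiency η = H/L × 100% = 91.23%


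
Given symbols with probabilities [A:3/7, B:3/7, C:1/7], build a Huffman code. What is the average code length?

Huffman tree construction:
Combine smallest probabilities repeatedly
Resulting codes:
  A: 11 (length 2)
  B: 0 (length 1)
  C: 10 (length 2)
Average length = Σ p(s) × length(s) = 1.5714 bits


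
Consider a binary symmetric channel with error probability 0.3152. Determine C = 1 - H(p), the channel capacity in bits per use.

For BSC with error probability p:
C = 1 - H(p) where H(p) is binary entropy
H(0.3152) = -0.3152 × log₂(0.3152) - 0.6848 × log₂(0.6848)
H(p) = 0.8991
C = 1 - 0.8991 = 0.1009 bits/use


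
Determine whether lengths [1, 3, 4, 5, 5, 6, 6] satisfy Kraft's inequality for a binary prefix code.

Kraft inequality: Σ 2^(-l_i) ≤ 1 for prefix-free code
Calculating: 2^(-1) + 2^(-3) + 2^(-4) + 2^(-5) + 2^(-5) + 2^(-6) + 2^(-6)
= 0.5 + 0.125 + 0.0625 + 0.03125 + 0.03125 + 0.015625 + 0.015625
= 0.7812
Since 0.7812 ≤ 1, prefix-free code exists


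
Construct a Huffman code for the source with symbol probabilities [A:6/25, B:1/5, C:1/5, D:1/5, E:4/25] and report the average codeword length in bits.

Huffman tree construction:
Combine smallest probabilities repeatedly
Resulting codes:
  A: 10 (length 2)
  B: 111 (length 3)
  C: 00 (length 2)
  D: 01 (length 2)
  E: 110 (length 3)
Average length = Σ p(s) × length(s) = 2.3600 bits


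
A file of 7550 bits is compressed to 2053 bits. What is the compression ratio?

Compression ratio = Original / Compressed
= 7550 / 2053 = 3.68:1


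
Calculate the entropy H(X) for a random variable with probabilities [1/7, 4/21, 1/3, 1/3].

H(X) = -Σ p(x) log₂ p(x)
  -1/7 × log₂(1/7) = 0.4011
  -4/21 × log₂(4/21) = 0.4557
  -1/3 × log₂(1/3) = 0.5283
  -1/3 × log₂(1/3) = 0.5283
H(X) = 1.9134 bits


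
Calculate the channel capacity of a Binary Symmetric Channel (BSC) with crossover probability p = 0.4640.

For BSC with error probability p:
C = 1 - H(p) where H(p) is binary entropy
H(0.4640) = -0.4640 × log₂(0.4640) - 0.5360 × log₂(0.5360)
H(p) = 0.9963
C = 1 - 0.9963 = 0.0037 bits/use


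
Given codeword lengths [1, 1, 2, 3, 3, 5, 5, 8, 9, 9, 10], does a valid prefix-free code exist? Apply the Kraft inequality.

Kraft inequality: Σ 2^(-l_i) ≤ 1 for prefix-free code
Calculating: 2^(-1) + 2^(-1) + 2^(-2) + 2^(-3) + 2^(-3) + 2^(-5) + 2^(-5) + 2^(-8) + 2^(-9) + 2^(-9) + 2^(-10)
= 0.5 + 0.5 + 0.25 + 0.125 + 0.125 + 0.03125 + 0.03125 + 0.00390625 + 0.001953125 + 0.001953125 + 0.0009765625
= 1.5713
Since 1.5713 > 1, prefix-free code does not exist


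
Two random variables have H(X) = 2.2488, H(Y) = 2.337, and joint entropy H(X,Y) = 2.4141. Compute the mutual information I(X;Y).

I(X;Y) = H(X) + H(Y) - H(X,Y)
I(X;Y) = 2.2488 + 2.337 - 2.4141 = 2.1717 bits


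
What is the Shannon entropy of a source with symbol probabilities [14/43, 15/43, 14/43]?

H(X) = -Σ p(x) log₂ p(x)
  -14/43 × log₂(14/43) = 0.5271
  -15/43 × log₂(15/43) = 0.5300
  -14/43 × log₂(14/43) = 0.5271
H(X) = 1.5842 bits


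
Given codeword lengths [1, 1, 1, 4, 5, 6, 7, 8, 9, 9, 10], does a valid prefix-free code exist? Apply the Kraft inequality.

Kraft inequality: Σ 2^(-l_i) ≤ 1 for prefix-free code
Calculating: 2^(-1) + 2^(-1) + 2^(-1) + 2^(-4) + 2^(-5) + 2^(-6) + 2^(-7) + 2^(-8) + 2^(-9) + 2^(-9) + 2^(-10)
= 0.5 + 0.5 + 0.5 + 0.0625 + 0.03125 + 0.015625 + 0.0078125 + 0.00390625 + 0.001953125 + 0.001953125 + 0.0009765625
= 1.6260
Since 1.6260 > 1, prefix-free code does not exist


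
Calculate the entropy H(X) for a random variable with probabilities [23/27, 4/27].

H(X) = -Σ p(x) log₂ p(x)
  -23/27 × log₂(23/27) = 0.1971
  -4/27 × log₂(4/27) = 0.4081
H(X) = 0.6052 bits


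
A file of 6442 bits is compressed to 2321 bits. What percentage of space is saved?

Space savings = (1 - Compressed/Original) × 100%
= (1 - 2321/6442) × 100%
= 63.97%


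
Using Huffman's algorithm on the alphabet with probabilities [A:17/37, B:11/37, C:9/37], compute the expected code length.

Huffman tree construction:
Combine smallest probabilities repeatedly
Resulting codes:
  A: 0 (length 1)
  B: 11 (length 2)
  C: 10 (length 2)
Average length = Σ p(s) × length(s) = 1.5405 bits


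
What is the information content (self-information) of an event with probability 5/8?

Information content I(x) = -log₂(p(x))
I = -log₂(5/8) = -log₂(0.6250)
I = 0.6781 bits


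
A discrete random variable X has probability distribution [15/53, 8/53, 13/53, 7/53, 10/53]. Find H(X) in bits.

H(X) = -Σ p(x) log₂ p(x)
  -15/53 × log₂(15/53) = 0.5154
  -8/53 × log₂(8/53) = 0.4118
  -13/53 × log₂(13/53) = 0.4973
  -7/53 × log₂(7/53) = 0.3857
  -10/53 × log₂(10/53) = 0.4540
H(X) = 2.2641 bits


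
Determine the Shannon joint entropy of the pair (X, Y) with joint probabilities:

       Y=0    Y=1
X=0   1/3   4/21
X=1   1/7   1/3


H(X,Y) = -Σ p(x,y) log₂ p(x,y)
  p(0,0)=1/3: -0.3333 × log₂(0.3333) = 0.5283
  p(0,1)=4/21: -0.1905 × log₂(0.1905) = 0.4557
  p(1,0)=1/7: -0.1429 × log₂(0.1429) = 0.4011
  p(1,1)=1/3: -0.3333 × log₂(0.3333) = 0.5283
H(X,Y) = 1.9134 bits


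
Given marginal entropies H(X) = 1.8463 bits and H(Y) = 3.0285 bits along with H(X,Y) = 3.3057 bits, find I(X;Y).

I(X;Y) = H(X) + H(Y) - H(X,Y)
I(X;Y) = 1.8463 + 3.0285 - 3.3057 = 1.5691 bits


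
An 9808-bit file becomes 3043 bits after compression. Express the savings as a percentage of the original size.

Space savings = (1 - Compressed/Original) × 100%
= (1 - 3043/9808) × 100%
= 68.97%


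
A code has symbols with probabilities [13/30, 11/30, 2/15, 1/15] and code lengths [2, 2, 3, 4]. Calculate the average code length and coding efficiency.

Average length L = Σ p_i × l_i = 2.2667 bits
Entropy H = 1.7016 bits
Efficiency η = H/L × 100% = 75.07%


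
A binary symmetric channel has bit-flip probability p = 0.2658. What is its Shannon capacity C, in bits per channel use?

For BSC with error probability p:
C = 1 - H(p) where H(p) is binary entropy
H(0.2658) = -0.2658 × log₂(0.2658) - 0.7342 × log₂(0.7342)
H(p) = 0.8354
C = 1 - 0.8354 = 0.1646 bits/use


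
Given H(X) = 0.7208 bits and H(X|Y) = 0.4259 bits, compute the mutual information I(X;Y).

I(X;Y) = H(X) - H(X|Y)
I(X;Y) = 0.7208 - 0.4259 = 0.2949 bits


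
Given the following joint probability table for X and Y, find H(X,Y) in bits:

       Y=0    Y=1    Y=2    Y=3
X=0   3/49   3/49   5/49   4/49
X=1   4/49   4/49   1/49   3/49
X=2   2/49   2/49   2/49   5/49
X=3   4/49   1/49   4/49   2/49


H(X,Y) = -Σ p(x,y) log₂ p(x,y)
  p(0,0)=3/49: -0.0612 × log₂(0.0612) = 0.2467
  p(0,1)=3/49: -0.0612 × log₂(0.0612) = 0.2467
  p(0,2)=5/49: -0.1020 × log₂(0.1020) = 0.3360
  p(0,3)=4/49: -0.0816 × log₂(0.0816) = 0.2951
  p(1,0)=4/49: -0.0816 × log₂(0.0816) = 0.2951
  p(1,1)=4/49: -0.0816 × log₂(0.0816) = 0.2951
  p(1,2)=1/49: -0.0204 × log₂(0.0204) = 0.1146
  p(1,3)=3/49: -0.0612 × log₂(0.0612) = 0.2467
  p(2,0)=2/49: -0.0408 × log₂(0.0408) = 0.1884
  p(2,1)=2/49: -0.0408 × log₂(0.0408) = 0.1884
  p(2,2)=2/49: -0.0408 × log₂(0.0408) = 0.1884
  p(2,3)=5/49: -0.1020 × log₂(0.1020) = 0.3360
  p(3,0)=4/49: -0.0816 × log₂(0.0816) = 0.2951
  p(3,1)=1/49: -0.0204 × log₂(0.0204) = 0.1146
  p(3,2)=4/49: -0.0816 × log₂(0.0816) = 0.2951
  p(3,3)=2/49: -0.0408 × log₂(0.0408) = 0.1884
H(X,Y) = 3.8701 bits


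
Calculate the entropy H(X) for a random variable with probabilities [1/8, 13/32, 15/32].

H(X) = -Σ p(x) log₂ p(x)
  -1/8 × log₂(1/8) = 0.3750
  -13/32 × log₂(13/32) = 0.5279
  -15/32 × log₂(15/32) = 0.5124
H(X) = 1.4153 bits


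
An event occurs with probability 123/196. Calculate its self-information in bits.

Information content I(x) = -log₂(p(x))
I = -log₂(123/196) = -log₂(0.6276)
I = 0.6722 bits


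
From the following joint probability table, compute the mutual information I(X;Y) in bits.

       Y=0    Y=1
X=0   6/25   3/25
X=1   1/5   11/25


H(X) = 0.9427, H(Y) = 0.9896, H(X,Y) = 1.8467
I(X;Y) = H(X) + H(Y) - H(X,Y) = 0.0855 bits


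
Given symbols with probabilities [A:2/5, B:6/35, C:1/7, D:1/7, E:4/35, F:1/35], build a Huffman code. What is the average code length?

Huffman tree construction:
Combine smallest probabilities repeatedly
Resulting codes:
  A: 0 (length 1)
  B: 111 (length 3)
  C: 100 (length 3)
  D: 101 (length 3)
  E: 1101 (length 4)
  F: 1100 (length 4)
Average length = Σ p(s) × length(s) = 2.3429 bits


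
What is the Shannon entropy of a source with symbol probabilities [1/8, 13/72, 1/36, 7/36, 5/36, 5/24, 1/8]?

H(X) = -Σ p(x) log₂ p(x)
  -1/8 × log₂(1/8) = 0.3750
  -13/72 × log₂(13/72) = 0.4459
  -1/36 × log₂(1/36) = 0.1436
  -7/36 × log₂(7/36) = 0.4594
  -5/36 × log₂(5/36) = 0.3956
  -5/24 × log₂(5/24) = 0.4715
  -1/8 × log₂(1/8) = 0.3750
H(X) = 2.6659 bits


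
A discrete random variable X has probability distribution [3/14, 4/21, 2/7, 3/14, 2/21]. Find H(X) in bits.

H(X) = -Σ p(x) log₂ p(x)
  -3/14 × log₂(3/14) = 0.4762
  -4/21 × log₂(4/21) = 0.4557
  -2/7 × log₂(2/7) = 0.5164
  -3/14 × log₂(3/14) = 0.4762
  -2/21 × log₂(2/21) = 0.3231
H(X) = 2.2476 bits


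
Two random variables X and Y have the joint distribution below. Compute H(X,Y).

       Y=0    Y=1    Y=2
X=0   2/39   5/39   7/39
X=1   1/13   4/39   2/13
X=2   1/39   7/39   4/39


H(X,Y) = -Σ p(x,y) log₂ p(x,y)
  p(0,0)=2/39: -0.0513 × log₂(0.0513) = 0.2198
  p(0,1)=5/39: -0.1282 × log₂(0.1282) = 0.3799
  p(0,2)=7/39: -0.1795 × log₂(0.1795) = 0.4448
  p(1,0)=1/13: -0.0769 × log₂(0.0769) = 0.2846
  p(1,1)=4/39: -0.1026 × log₂(0.1026) = 0.3370
  p(1,2)=2/13: -0.1538 × log₂(0.1538) = 0.4155
  p(2,0)=1/39: -0.0256 × log₂(0.0256) = 0.1355
  p(2,1)=7/39: -0.1795 × log₂(0.1795) = 0.4448
  p(2,2)=4/39: -0.1026 × log₂(0.1026) = 0.3370
H(X,Y) = 2.9988 bits


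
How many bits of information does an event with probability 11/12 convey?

Information content I(x) = -log₂(p(x))
I = -log₂(11/12) = -log₂(0.9167)
I = 0.1255 bits


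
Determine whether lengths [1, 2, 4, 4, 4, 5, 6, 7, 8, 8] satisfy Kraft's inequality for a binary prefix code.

Kraft inequality: Σ 2^(-l_i) ≤ 1 for prefix-free code
Calculating: 2^(-1) + 2^(-2) + 2^(-4) + 2^(-4) + 2^(-4) + 2^(-5) + 2^(-6) + 2^(-7) + 2^(-8) + 2^(-8)
= 0.5 + 0.25 + 0.0625 + 0.0625 + 0.0625 + 0.03125 + 0.015625 + 0.0078125 + 0.00390625 + 0.00390625
= 1.0000
Since 1.0000 ≤ 1, prefix-free code exists


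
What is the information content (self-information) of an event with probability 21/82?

Information content I(x) = -log₂(p(x))
I = -log₂(21/82) = -log₂(0.2561)
I = 1.9652 bits


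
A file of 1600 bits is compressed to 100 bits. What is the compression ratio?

Compression ratio = Original / Compressed
= 1600 / 100 = 16.00:1


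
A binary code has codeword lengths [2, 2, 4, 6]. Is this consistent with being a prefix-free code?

Kraft inequality: Σ 2^(-l_i) ≤ 1 for prefix-free code
Calculating: 2^(-2) + 2^(-2) + 2^(-4) + 2^(-6)
= 0.25 + 0.25 + 0.0625 + 0.015625
= 0.5781
Since 0.5781 ≤ 1, prefix-free code exists


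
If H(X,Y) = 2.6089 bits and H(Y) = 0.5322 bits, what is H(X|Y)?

Chain rule: H(X,Y) = H(X|Y) + H(Y)
H(X|Y) = H(X,Y) - H(Y) = 2.6089 - 0.5322 = 2.0767 bits


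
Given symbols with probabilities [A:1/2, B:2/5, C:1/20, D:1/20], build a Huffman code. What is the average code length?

Huffman tree construction:
Combine smallest probabilities repeatedly
Resulting codes:
  A: 0 (length 1)
  B: 11 (length 2)
  C: 100 (length 3)
  D: 101 (length 3)
Average length = Σ p(s) × length(s) = 1.6000 bits


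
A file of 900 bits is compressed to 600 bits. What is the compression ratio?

Compression ratio = Original / Compressed
= 900 / 600 = 1.50:1


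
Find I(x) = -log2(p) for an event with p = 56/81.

Information content I(x) = -log₂(p(x))
I = -log₂(56/81) = -log₂(0.6914)
I = 0.5325 bits


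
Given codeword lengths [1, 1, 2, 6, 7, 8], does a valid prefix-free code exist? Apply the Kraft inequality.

Kraft inequality: Σ 2^(-l_i) ≤ 1 for prefix-free code
Calculating: 2^(-1) + 2^(-1) + 2^(-2) + 2^(-6) + 2^(-7) + 2^(-8)
= 0.5 + 0.5 + 0.25 + 0.015625 + 0.0078125 + 0.00390625
= 1.2773
Since 1.2773 > 1, prefix-free code does not exist


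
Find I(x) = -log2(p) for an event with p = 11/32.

Information content I(x) = -log₂(p(x))
I = -log₂(11/32) = -log₂(0.3438)
I = 1.5406 bits


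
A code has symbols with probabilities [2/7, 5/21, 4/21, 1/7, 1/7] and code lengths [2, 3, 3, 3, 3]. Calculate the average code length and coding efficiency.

Average length L = Σ p_i × l_i = 2.7143 bits
Entropy H = 2.2671 bits
Efficiency η = H/L × 100% = 83.53%


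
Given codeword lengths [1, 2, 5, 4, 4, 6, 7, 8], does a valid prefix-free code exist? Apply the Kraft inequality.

Kraft inequality: Σ 2^(-l_i) ≤ 1 for prefix-free code
Calculating: 2^(-1) + 2^(-2) + 2^(-5) + 2^(-4) + 2^(-4) + 2^(-6) + 2^(-7) + 2^(-8)
= 0.5 + 0.25 + 0.03125 + 0.0625 + 0.0625 + 0.015625 + 0.0078125 + 0.00390625
= 0.9336
Since 0.9336 ≤ 1, prefix-free code exists


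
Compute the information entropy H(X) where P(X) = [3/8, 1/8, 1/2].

H(X) = -Σ p(x) log₂ p(x)
  -3/8 × log₂(3/8) = 0.5306
  -1/8 × log₂(1/8) = 0.3750
  -1/2 × log₂(1/2) = 0.5000
H(X) = 1.4056 bits


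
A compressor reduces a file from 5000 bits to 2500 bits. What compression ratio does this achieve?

Compression ratio = Original / Compressed
= 5000 / 2500 = 2.00:1


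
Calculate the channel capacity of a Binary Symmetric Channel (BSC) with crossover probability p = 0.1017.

For BSC with error probability p:
C = 1 - H(p) where H(p) is binary entropy
H(0.1017) = -0.1017 × log₂(0.1017) - 0.8983 × log₂(0.8983)
H(p) = 0.4744
C = 1 - 0.4744 = 0.5256 bits/use


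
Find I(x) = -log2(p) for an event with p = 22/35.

Information content I(x) = -log₂(p(x))
I = -log₂(22/35) = -log₂(0.6286)
I = 0.6699 bits


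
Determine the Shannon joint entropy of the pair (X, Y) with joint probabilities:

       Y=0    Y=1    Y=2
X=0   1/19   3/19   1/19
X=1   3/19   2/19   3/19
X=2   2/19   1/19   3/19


H(X,Y) = -Σ p(x,y) log₂ p(x,y)
  p(0,0)=1/19: -0.0526 × log₂(0.0526) = 0.2236
  p(0,1)=3/19: -0.1579 × log₂(0.1579) = 0.4205
  p(0,2)=1/19: -0.0526 × log₂(0.0526) = 0.2236
  p(1,0)=3/19: -0.1579 × log₂(0.1579) = 0.4205
  p(1,1)=2/19: -0.1053 × log₂(0.1053) = 0.3419
  p(1,2)=3/19: -0.1579 × log₂(0.1579) = 0.4205
  p(2,0)=2/19: -0.1053 × log₂(0.1053) = 0.3419
  p(2,1)=1/19: -0.0526 × log₂(0.0526) = 0.2236
  p(2,2)=3/19: -0.1579 × log₂(0.1579) = 0.4205
H(X,Y) = 3.0364 bits
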